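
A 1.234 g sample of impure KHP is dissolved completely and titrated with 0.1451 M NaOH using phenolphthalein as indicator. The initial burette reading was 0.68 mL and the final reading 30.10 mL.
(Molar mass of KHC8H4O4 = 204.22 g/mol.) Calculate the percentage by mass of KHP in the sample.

KHC8H4O4 + NaOH → KNaC8H4O4 + H2O
n(NaOH) = 0.02942 L × 0.1451 mol/L = 4.269 × 10^-3 mol
n(KHC8H4O4) = 4.269 × 10^-3 mol (1:1 ratio)
mass of KHC8H4O4 = 4.269 × 10^-3 × 204.22 g/mol = 0.8718 g
% KHC8H4O4 = 0.8718 / 1.234 × 100 = 70.65 %

70.65 %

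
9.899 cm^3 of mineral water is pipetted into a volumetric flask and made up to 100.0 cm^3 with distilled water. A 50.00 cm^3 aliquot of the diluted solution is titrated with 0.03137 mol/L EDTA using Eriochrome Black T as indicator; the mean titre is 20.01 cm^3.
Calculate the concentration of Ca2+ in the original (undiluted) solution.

0.1268 mol/L

Ca^2+ + EDTA^4- → [Ca(EDTA)]^2-
n(EDTA) = 0.02001 × 0.03137 = 6.277 × 10^-4 mol
n(Ca2+) in the aliquot = 6.277 × 10^-4 mol (1:1 ratio)
[Ca2+]_dilute = 6.277 × 10^-4 / 0.05000 = 0.01255 mol/L
Dilution factor = 100.0 / 9.899 = 10.10
[Ca2+]_stock = 0.01255 × 10.10 = 0.1268 mol/L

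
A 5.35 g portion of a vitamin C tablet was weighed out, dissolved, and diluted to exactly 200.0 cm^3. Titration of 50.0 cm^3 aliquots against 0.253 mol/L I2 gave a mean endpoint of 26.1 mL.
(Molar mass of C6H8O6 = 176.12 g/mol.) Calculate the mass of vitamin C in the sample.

C6H8O6 + I2 → C6H6O6 + 2 HI
n(I2) per titration = 0.0261 × 0.253 = 6.60 × 10^-3 mol
n(C6H8O6) in each aliquot = 6.60 × 10^-3 mol (1:1 ratio)
n(C6H8O6) in the whole flask = 6.60 × 10^-3 × 200.0/50.0 = 0.0264 mol
mass of C6H8O6 = 0.0264 × 176.12 = 4.65 g

4.65 g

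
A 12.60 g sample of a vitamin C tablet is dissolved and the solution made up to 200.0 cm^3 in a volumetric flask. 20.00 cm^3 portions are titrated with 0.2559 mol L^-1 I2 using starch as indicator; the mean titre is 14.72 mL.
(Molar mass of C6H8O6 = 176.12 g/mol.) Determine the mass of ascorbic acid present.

6.634 g

C6H8O6 + I2 → C6H6O6 + 2 HI
n(I2) per titration = 0.01472 × 0.2559 = 3.767 × 10^-3 mol
n(C6H8O6) in each aliquot = 3.767 × 10^-3 mol (1:1 ratio)
n(C6H8O6) in the whole flask = 3.767 × 10^-3 × 200.0/20.00 = 0.03767 mol
mass of C6H8O6 = 0.03767 × 176.12 = 6.634 g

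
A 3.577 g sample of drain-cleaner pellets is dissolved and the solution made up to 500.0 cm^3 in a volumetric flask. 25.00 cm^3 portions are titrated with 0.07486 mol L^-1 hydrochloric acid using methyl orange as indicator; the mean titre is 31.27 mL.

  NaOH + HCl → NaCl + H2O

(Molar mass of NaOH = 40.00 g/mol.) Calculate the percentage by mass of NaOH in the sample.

52.35 %

n(HCl) per titration = 0.03127 × 0.07486 = 2.341 × 10^-3 mol
n(NaOH) in each aliquot = 2.341 × 10^-3 mol (1:1 ratio)
n(NaOH) in the whole flask = 2.341 × 10^-3 × 500.0/25.00 = 0.04682 mol
mass of NaOH = 0.04682 × 40.00 = 1.873 g
% NaOH = 1.873 / 3.577 × 100 = 52.35 %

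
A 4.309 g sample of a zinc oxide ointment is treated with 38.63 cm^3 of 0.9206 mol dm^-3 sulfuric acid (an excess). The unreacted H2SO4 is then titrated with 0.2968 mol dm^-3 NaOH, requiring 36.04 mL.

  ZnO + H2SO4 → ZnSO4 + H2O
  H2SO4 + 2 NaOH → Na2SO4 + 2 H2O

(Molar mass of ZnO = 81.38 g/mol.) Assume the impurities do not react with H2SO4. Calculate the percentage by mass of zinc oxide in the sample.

n(H2SO4) added = 0.03863 × 0.9206 = 0.03556 mol
n(NaOH) used in back-titration = 0.03604 × 0.2968 = 0.01070 mol
From the 1:2 ratio, n(H2SO4) left over = 1/2 × 0.01070 = 5.348 × 10^-3 mol
n(H2SO4) consumed by analyte = 0.03556 − 5.348 × 10^-3 = 0.03021 mol
n(ZnO) = 0.03021 mol (1:1 ratio)
mass of ZnO = 0.03021 × 81.38 = 2.459 g
% ZnO = 2.459 / 4.309 × 100 = 57.06 %

57.06 %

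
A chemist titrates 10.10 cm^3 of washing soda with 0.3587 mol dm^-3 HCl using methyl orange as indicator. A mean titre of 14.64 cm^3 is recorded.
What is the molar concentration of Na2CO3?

Na2CO3 + 2 HCl → 2 NaCl + H2O + CO2
n(HCl) = 0.01464 L × 0.3587 mol/L = 5.251 × 10^-3 mol
From the 1:2 mole ratio, n(Na2CO3) = 1/2 × 5.251 × 10^-3 = 2.626 × 10^-3 mol
[Na2CO3] = 2.626 × 10^-3 mol / 0.01010 L = 0.2600 mol/L

0.2600 mol/L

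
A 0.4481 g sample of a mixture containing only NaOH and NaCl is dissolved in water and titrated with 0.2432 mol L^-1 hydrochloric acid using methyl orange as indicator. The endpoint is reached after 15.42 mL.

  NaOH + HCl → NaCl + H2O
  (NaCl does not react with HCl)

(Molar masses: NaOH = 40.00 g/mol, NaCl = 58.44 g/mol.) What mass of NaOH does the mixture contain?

0.1500 g

n(HCl) = 0.01542 × 0.2432 = 3.750 × 10^-3 mol
Let x = n(NaOH), y = n(NaCl).
Titrant: 1x = 3.750 × 10^-3;  mass: 40.00x + 58.44y = 0.4481
Solving, x = 3.750 × 10^-3 mol, y = 5.101 × 10^-3 mol
mass of NaOH = 3.750 × 10^-3 × 40.00 = 0.1500 g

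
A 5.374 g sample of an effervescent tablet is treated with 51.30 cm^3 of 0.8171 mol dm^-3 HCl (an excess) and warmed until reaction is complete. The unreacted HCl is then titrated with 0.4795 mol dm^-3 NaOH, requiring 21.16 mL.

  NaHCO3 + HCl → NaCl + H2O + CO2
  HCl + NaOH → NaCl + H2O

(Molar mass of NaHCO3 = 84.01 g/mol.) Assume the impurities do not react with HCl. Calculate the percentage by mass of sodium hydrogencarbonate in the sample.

n(HCl) added = 0.05130 × 0.8171 = 0.04192 mol
n(NaOH) used in back-titration = 0.02116 × 0.4795 = 0.01015 mol
n(HCl) left over = 0.01015 mol (1:1 ratio)
n(HCl) consumed by analyte = 0.04192 − 0.01015 = 0.03177 mol
n(NaHCO3) = 0.03177 mol (1:1 ratio)
mass of NaHCO3 = 0.03177 × 84.01 = 2.669 g
% NaHCO3 = 2.669 / 5.374 × 100 = 49.67 %

49.67 %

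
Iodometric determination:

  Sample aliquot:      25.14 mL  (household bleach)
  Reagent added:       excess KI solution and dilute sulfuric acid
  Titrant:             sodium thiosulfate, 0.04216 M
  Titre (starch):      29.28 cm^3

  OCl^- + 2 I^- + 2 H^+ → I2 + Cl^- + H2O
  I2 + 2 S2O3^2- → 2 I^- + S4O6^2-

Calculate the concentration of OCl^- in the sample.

0.02455 M

n(S2O3^2-) = 0.02928 × 0.04216 = 1.234 × 10^-3 mol
n(I2) = n(S2O3^2-)/2 = 6.172 × 10^-4 mol
n(OCl^-) in the aliquot = 6.172 × 10^-4 mol (1:1 ratio)
[OCl^-] = 6.172 × 10^-4 / 0.02514 = 0.02455 mol/L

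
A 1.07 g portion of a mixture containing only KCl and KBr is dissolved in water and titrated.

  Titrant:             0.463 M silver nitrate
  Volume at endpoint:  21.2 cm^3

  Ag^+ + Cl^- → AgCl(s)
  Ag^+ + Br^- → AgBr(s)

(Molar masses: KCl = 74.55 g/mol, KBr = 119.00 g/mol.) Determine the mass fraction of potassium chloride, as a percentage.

n(AgNO3) = 0.0212 × 0.463 = 9.82 × 10^-3 mol
Let x = n(KCl), y = n(KBr).
Titrant: 1x + 1y = 9.82 × 10^-3;  mass: 74.55x + 119.00y = 1.07
Solving, x = 2.21 × 10^-3 mol, y = 7.61 × 10^-3 mol
mass of KCl = 2.21 × 10^-3 × 74.55 = 0.164 g
% KCl = 0.164 / 1.07 × 100 = 15.4 %

15.4 %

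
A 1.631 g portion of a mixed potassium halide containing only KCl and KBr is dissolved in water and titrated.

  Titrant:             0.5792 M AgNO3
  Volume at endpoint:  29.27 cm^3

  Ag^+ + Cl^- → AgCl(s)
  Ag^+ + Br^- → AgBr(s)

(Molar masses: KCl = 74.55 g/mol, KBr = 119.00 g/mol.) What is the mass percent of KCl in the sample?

39.74 %

n(AgNO3) = 0.02927 × 0.5792 = 0.01695 mol
Let x = n(KCl), y = n(KBr).
Titrant: 1x + 1y = 0.01695;  mass: 74.55x + 119.00y = 1.631
Solving, x = 8.694 × 10^-3 mol, y = 8.260 × 10^-3 mol
mass of KCl = 8.694 × 10^-3 × 74.55 = 0.6481 g
% KCl = 0.6481 / 1.631 × 100 = 39.74 %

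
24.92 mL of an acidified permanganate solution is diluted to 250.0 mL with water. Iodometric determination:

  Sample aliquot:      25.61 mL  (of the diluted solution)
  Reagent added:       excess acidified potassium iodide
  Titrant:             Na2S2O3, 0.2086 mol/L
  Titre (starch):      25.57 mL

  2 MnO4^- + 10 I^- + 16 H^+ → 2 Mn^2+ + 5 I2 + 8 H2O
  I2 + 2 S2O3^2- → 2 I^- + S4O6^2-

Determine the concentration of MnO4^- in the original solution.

n(S2O3^2-) = 0.02557 × 0.2086 = 5.334 × 10^-3 mol
n(I2) = n(S2O3^2-)/2 = 2.667 × 10^-3 mol
From the 2:5 ratio, n(MnO4^-) in the aliquot = 2/5 × 2.667 × 10^-3 = 1.067 × 10^-3 mol
[MnO4^-]_dilute = 1.067 × 10^-3 / 0.02561 = 0.04165 mol/L
[MnO4^-]_original = 0.04165 × 250.0/24.92 = 0.4179 mol/L

0.4179 mol/L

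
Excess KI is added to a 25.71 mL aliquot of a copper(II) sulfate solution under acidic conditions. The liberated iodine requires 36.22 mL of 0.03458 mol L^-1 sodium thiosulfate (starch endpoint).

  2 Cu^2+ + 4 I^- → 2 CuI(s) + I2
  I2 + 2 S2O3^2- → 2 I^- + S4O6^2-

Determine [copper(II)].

n(S2O3^2-) = 0.03622 × 0.03458 = 1.252 × 10^-3 mol
n(I2) = n(S2O3^2-)/2 = 6.262 × 10^-4 mol
From the 2:1 ratio, n(Cu2+) in the aliquot = 2/1 × 6.262 × 10^-4 = 1.252 × 10^-3 mol
[Cu2+] = 1.252 × 10^-3 / 0.02571 = 0.04872 mol/L

0.04872 mol/L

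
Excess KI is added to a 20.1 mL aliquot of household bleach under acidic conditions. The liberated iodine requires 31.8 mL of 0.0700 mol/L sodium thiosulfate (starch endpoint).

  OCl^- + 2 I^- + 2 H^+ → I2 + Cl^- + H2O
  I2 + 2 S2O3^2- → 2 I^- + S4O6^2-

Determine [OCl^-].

0.0554 mol/L

n(S2O3^2-) = 0.0318 × 0.0700 = 2.23 × 10^-3 mol
n(I2) = n(S2O3^2-)/2 = 1.11 × 10^-3 mol
n(OCl^-) in the aliquot = 1.11 × 10^-3 mol (1:1 ratio)
[OCl^-] = 1.11 × 10^-3 / 0.0201 = 0.0554 mol/L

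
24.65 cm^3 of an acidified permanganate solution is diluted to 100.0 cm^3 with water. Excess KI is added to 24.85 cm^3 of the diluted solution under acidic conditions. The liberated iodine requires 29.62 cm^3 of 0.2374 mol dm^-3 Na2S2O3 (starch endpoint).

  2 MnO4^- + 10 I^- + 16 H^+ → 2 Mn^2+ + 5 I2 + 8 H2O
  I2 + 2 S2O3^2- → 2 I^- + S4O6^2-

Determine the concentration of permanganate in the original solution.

0.2296 mol/L

n(S2O3^2-) = 0.02962 × 0.2374 = 7.032 × 10^-3 mol
n(I2) = n(S2O3^2-)/2 = 3.516 × 10^-3 mol
From the 2:5 ratio, n(MnO4^-) in the aliquot = 2/5 × 3.516 × 10^-3 = 1.406 × 10^-3 mol
[MnO4^-]_dilute = 1.406 × 10^-3 / 0.02485 = 0.05659 mol/L
[MnO4^-]_original = 0.05659 × 100.0/24.65 = 0.2296 mol/L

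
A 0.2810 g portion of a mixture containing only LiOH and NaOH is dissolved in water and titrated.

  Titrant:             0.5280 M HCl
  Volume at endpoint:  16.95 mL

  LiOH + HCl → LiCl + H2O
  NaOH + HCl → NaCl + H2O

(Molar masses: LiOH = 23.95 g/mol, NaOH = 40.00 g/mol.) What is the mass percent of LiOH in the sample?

40.88 %

n(HCl) = 0.01695 × 0.5280 = 8.950 × 10^-3 mol
Let x = n(LiOH), y = n(NaOH).
Titrant: 1x + 1y = 8.950 × 10^-3;  mass: 23.95x + 40.00y = 0.2810
Solving, x = 4.797 × 10^-3 mol, y = 4.153 × 10^-3 mol
mass of LiOH = 4.797 × 10^-3 × 23.95 = 0.1149 g
% LiOH = 0.1149 / 0.2810 × 100 = 40.88 %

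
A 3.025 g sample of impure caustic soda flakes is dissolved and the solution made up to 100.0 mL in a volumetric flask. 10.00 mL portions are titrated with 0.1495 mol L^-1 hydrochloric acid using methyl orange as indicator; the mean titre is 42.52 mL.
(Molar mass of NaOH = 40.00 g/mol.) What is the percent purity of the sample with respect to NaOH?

84.06 %

NaOH + HCl → NaCl + H2O
n(HCl) per titration = 0.04252 × 0.1495 = 6.357 × 10^-3 mol
n(NaOH) in each aliquot = 6.357 × 10^-3 mol (1:1 ratio)
n(NaOH) in the whole flask = 6.357 × 10^-3 × 100.0/10.00 = 0.06357 mol
mass of NaOH = 0.06357 × 40.00 = 2.543 g
% NaOH = 2.543 / 3.025 × 100 = 84.06 %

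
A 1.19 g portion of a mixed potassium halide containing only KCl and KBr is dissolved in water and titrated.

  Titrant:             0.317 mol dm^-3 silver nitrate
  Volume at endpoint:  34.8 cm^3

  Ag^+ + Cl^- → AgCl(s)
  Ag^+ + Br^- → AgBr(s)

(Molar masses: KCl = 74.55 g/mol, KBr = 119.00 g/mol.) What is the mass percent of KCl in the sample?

17.3 %

n(AgNO3) = 0.0348 × 0.317 = 0.0110 mol
Let x = n(KCl), y = n(KBr).
Titrant: 1x + 1y = 0.0110;  mass: 74.55x + 119.00y = 1.19
Solving, x = 2.76 × 10^-3 mol, y = 8.27 × 10^-3 mol
mass of KCl = 2.76 × 10^-3 × 74.55 = 0.206 g
% KCl = 0.206 / 1.19 × 100 = 17.3 %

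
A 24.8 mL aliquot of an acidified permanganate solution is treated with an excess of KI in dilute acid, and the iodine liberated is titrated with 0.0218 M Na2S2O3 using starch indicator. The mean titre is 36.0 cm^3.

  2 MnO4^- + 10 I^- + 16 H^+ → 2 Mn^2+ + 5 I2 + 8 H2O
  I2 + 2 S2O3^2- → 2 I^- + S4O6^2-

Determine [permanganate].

0.00633 M

n(S2O3^2-) = 0.0360 × 0.0218 = 7.85 × 10^-4 mol
n(I2) = n(S2O3^2-)/2 = 3.92 × 10^-4 mol
From the 2:5 ratio, n(MnO4^-) in the aliquot = 2/5 × 3.92 × 10^-4 = 1.57 × 10^-4 mol
[MnO4^-] = 1.57 × 10^-4 / 0.0248 = 0.00633 mol/L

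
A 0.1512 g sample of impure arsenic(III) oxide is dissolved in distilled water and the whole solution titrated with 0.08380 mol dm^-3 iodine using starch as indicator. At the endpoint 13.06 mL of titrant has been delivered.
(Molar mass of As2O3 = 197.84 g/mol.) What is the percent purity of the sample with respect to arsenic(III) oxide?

As2O3 + 2 I2 + 2 H2O → As2O5 + 4 HI
n(I2) = 0.01306 L × 0.08380 mol/L = 1.094 × 10^-3 mol
From the 1:2 ratio, n(As2O3) = 1/2 × 1.094 × 10^-3 = 5.472 × 10^-4 mol
mass of As2O3 = 5.472 × 10^-4 × 197.84 g/mol = 0.1083 g
% As2O3 = 0.1083 / 0.1512 × 100 = 71.60 %

71.60 %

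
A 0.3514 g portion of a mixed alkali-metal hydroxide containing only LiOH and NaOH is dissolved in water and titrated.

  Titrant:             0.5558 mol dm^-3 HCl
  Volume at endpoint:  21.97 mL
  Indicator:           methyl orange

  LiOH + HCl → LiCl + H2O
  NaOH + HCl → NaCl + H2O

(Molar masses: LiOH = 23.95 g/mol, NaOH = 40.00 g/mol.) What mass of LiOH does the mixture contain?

n(HCl) = 0.02197 × 0.5558 = 0.01221 mol
Let x = n(LiOH), y = n(NaOH).
Titrant: 1x + 1y = 0.01221;  mass: 23.95x + 40.00y = 0.3514
Solving, x = 8.538 × 10^-3 mol, y = 3.673 × 10^-3 mol
mass of LiOH = 8.538 × 10^-3 × 23.95 = 0.2045 g

0.2045 g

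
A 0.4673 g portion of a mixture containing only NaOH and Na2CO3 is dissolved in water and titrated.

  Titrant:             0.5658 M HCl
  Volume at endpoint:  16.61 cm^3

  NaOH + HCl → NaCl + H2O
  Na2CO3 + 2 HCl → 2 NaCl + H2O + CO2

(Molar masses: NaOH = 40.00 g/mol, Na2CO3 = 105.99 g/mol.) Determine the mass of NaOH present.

n(HCl) = 0.01661 × 0.5658 = 9.398 × 10^-3 mol
Let x = n(NaOH), y = n(Na2CO3).
Titrant: 1x + 2y = 9.398 × 10^-3;  mass: 40.00x + 105.99y = 0.4673
Solving, x = 2.366 × 10^-3 mol, y = 3.516 × 10^-3 mol
mass of NaOH = 2.366 × 10^-3 × 40.00 = 0.09463 g

0.09463 g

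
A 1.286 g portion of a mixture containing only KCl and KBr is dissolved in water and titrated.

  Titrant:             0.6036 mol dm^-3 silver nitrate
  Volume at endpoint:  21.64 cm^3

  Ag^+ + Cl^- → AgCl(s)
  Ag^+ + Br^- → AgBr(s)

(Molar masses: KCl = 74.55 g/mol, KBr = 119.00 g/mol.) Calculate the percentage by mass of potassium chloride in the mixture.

n(AgNO3) = 0.02164 × 0.6036 = 0.01306 mol
Let x = n(KCl), y = n(KBr).
Titrant: 1x + 1y = 0.01306;  mass: 74.55x + 119.00y = 1.286
Solving, x = 6.037 × 10^-3 mol, y = 7.024 × 10^-3 mol
mass of KCl = 6.037 × 10^-3 × 74.55 = 0.4501 g
% KCl = 0.4501 / 1.286 × 100 = 35.00 %

35.00 %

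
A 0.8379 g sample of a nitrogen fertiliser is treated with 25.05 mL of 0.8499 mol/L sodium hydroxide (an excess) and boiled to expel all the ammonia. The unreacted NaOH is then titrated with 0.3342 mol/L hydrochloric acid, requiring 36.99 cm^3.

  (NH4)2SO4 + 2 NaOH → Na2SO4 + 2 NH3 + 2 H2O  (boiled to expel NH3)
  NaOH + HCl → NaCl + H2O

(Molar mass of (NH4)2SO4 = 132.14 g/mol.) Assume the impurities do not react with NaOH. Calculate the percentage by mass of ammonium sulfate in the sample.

n(NaOH) added = 0.02505 × 0.8499 = 0.02129 mol
n(HCl) used in back-titration = 0.03699 × 0.3342 = 0.01236 mol
n(NaOH) left over = 0.01236 mol (1:1 ratio)
n(NaOH) consumed by analyte = 0.02129 − 0.01236 = 8.928 × 10^-3 mol
From the 1:2 ratio, n((NH4)2SO4) = 1/2 × 8.928 × 10^-3 = 4.464 × 10^-3 mol
mass of (NH4)2SO4 = 4.464 × 10^-3 × 132.14 = 0.5899 g
% (NH4)2SO4 = 0.5899 / 0.8379 × 100 = 70.40 %

70.40 %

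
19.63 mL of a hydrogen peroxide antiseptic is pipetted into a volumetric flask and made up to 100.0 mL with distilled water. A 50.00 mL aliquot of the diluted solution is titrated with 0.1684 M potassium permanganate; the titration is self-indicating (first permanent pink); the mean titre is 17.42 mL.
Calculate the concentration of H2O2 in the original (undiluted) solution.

2 MnO4^- + 5 H2O2 + 6 H^+ → 2 Mn^2+ + 5 O2 + 8 H2O
n(KMnO4) = 0.01742 × 0.1684 = 2.934 × 10^-3 mol
From the 5:2 ratio, n(H2O2) in the aliquot = 5/2 × 2.934 × 10^-3 = 7.334 × 10^-3 mol
[H2O2]_dilute = 7.334 × 10^-3 / 0.05000 = 0.1467 mol/L
Dilution factor = 100.0 / 19.63 = 5.094
[H2O2]_stock = 0.1467 × 5.094 = 0.7472 mol/L

0.7472 M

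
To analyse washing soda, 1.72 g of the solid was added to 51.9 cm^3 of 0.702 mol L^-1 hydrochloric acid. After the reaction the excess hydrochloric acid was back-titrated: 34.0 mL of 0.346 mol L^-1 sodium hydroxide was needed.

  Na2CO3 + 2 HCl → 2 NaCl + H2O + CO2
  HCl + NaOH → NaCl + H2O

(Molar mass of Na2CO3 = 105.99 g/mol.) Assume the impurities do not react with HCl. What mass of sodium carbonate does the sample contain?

n(HCl) added = 0.0519 × 0.702 = 0.0364 mol
n(NaOH) used in back-titration = 0.0340 × 0.346 = 0.0118 mol
n(HCl) left over = 0.0118 mol (1:1 ratio)
n(HCl) consumed by analyte = 0.0364 − 0.0118 = 0.0247 mol
From the 1:2 ratio, n(Na2CO3) = 1/2 × 0.0247 = 0.0123 mol
mass of Na2CO3 = 0.0123 × 105.99 = 1.31 g

1.31 g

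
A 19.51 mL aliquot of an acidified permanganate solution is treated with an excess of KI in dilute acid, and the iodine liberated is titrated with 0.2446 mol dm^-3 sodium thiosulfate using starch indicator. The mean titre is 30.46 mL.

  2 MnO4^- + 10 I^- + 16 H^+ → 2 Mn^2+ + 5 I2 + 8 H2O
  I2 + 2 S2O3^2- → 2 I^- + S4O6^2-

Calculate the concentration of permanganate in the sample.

n(S2O3^2-) = 0.03046 × 0.2446 = 7.451 × 10^-3 mol
n(I2) = n(S2O3^2-)/2 = 3.725 × 10^-3 mol
From the 2:5 ratio, n(MnO4^-) in the aliquot = 2/5 × 3.725 × 10^-3 = 1.490 × 10^-3 mol
[MnO4^-] = 1.490 × 10^-3 / 0.01951 = 0.07638 mol/L

0.07638 mol/L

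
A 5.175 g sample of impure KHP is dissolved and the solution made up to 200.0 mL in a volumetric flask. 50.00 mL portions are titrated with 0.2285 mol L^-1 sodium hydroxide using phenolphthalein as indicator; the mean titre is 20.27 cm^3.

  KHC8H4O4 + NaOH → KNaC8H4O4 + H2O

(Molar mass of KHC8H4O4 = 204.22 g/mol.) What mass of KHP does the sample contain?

3.784 g

n(NaOH) per titration = 0.02027 × 0.2285 = 4.632 × 10^-3 mol
n(KHC8H4O4) in each aliquot = 4.632 × 10^-3 mol (1:1 ratio)
n(KHC8H4O4) in the whole flask = 4.632 × 10^-3 × 200.0/50.00 = 0.01853 mol
mass of KHC8H4O4 = 0.01853 × 204.22 = 3.784 g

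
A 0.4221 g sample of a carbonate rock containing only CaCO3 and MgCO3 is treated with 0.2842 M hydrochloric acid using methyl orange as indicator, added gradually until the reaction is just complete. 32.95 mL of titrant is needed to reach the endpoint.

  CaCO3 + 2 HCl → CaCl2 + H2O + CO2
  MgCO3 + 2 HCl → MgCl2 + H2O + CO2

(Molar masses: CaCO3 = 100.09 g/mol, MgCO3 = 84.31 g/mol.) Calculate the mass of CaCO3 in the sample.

n(HCl) = 0.03295 × 0.2842 = 9.364 × 10^-3 mol
Let x = n(CaCO3), y = n(MgCO3).
Titrant: 2x + 2y = 9.364 × 10^-3;  mass: 100.09x + 84.31y = 0.4221
Solving, x = 1.733 × 10^-3 mol, y = 2.949 × 10^-3 mol
mass of CaCO3 = 1.733 × 10^-3 × 100.09 = 0.1734 g

0.1734 g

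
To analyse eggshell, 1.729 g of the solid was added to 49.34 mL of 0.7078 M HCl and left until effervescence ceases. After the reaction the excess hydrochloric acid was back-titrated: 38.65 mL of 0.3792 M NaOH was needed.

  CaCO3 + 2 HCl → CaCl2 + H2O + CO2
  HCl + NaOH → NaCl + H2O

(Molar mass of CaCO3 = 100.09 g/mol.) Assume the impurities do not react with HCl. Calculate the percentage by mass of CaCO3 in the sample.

n(HCl) added = 0.04934 × 0.7078 = 0.03492 mol
n(NaOH) used in back-titration = 0.03865 × 0.3792 = 0.01466 mol
n(HCl) left over = 0.01466 mol (1:1 ratio)
n(HCl) consumed by analyte = 0.03492 − 0.01466 = 0.02027 mol
From the 1:2 ratio, n(CaCO3) = 1/2 × 0.02027 = 0.01013 mol
mass of CaCO3 = 0.01013 × 100.09 = 1.014 g
% CaCO3 = 1.014 / 1.729 × 100 = 58.66 %

58.66 %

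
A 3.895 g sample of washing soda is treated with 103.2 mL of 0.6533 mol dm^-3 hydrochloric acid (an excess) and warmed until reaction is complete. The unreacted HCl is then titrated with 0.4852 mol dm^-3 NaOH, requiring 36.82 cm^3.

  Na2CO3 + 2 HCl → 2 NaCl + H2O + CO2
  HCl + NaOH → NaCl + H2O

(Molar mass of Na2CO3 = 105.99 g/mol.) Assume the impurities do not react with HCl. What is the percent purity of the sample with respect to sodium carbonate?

67.42 %

n(HCl) added = 0.1032 × 0.6533 = 0.06742 mol
n(NaOH) used in back-titration = 0.03682 × 0.4852 = 0.01787 mol
n(HCl) left over = 0.01787 mol (1:1 ratio)
n(HCl) consumed by analyte = 0.06742 − 0.01787 = 0.04956 mol
From the 1:2 ratio, n(Na2CO3) = 1/2 × 0.04956 = 0.02478 mol
mass of Na2CO3 = 0.02478 × 105.99 = 2.626 g
% Na2CO3 = 2.626 / 3.895 × 100 = 67.42 %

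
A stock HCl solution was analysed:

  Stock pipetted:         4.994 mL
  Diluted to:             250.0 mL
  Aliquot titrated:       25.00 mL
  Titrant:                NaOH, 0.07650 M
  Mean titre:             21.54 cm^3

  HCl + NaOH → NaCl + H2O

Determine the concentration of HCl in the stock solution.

n(NaOH) = 0.02154 × 0.07650 = 1.648 × 10^-3 mol
n(HCl) in the aliquot = 1.648 × 10^-3 mol (1:1 ratio)
[HCl]_dilute = 1.648 × 10^-3 / 0.02500 = 0.06591 mol/L
Dilution factor = 250.0 / 4.994 = 50.06
[HCl]_stock = 0.06591 × 50.06 = 3.300 mol/L

3.300 M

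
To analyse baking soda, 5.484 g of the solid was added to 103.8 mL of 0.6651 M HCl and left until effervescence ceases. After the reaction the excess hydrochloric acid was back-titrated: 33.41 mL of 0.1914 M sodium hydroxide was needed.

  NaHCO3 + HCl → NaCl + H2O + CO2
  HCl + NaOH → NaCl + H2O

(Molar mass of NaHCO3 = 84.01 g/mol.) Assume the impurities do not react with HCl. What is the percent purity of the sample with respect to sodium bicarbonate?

95.96 %

n(HCl) added = 0.1038 × 0.6651 = 0.06904 mol
n(NaOH) used in back-titration = 0.03341 × 0.1914 = 6.395 × 10^-3 mol
n(HCl) left over = 6.395 × 10^-3 mol (1:1 ratio)
n(HCl) consumed by analyte = 0.06904 − 6.395 × 10^-3 = 0.06264 mol
n(NaHCO3) = 0.06264 mol (1:1 ratio)
mass of NaHCO3 = 0.06264 × 84.01 = 5.263 g
% NaHCO3 = 5.263 / 5.484 × 100 = 95.96 %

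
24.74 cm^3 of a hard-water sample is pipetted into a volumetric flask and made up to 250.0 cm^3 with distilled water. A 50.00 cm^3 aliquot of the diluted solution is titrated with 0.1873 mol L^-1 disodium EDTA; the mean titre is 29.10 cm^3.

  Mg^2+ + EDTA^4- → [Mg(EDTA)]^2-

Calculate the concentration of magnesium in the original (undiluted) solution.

n(EDTA) = 0.02910 × 0.1873 = 5.450 × 10^-3 mol
n(Mg2+) in the aliquot = 5.450 × 10^-3 mol (1:1 ratio)
[Mg2+]_dilute = 5.450 × 10^-3 / 0.05000 = 0.1090 mol/L
Dilution factor = 250.0 / 24.74 = 10.11
[Mg2+]_stock = 0.1090 × 10.11 = 1.102 mol/L

1.102 mol/L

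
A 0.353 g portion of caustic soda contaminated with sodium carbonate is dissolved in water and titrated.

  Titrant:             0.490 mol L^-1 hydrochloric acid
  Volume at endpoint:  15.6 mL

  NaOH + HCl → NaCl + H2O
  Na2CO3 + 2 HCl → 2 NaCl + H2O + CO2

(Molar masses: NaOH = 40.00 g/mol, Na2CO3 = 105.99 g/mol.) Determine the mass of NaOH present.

n(HCl) = 0.0156 × 0.490 = 7.64 × 10^-3 mol
Let x = n(NaOH), y = n(Na2CO3).
Titrant: 1x + 2y = 7.64 × 10^-3;  mass: 40.00x + 105.99y = 0.353
Solving, x = 4.01 × 10^-3 mol, y = 1.82 × 10^-3 mol
mass of NaOH = 4.01 × 10^-3 × 40.00 = 0.160 g

0.160 g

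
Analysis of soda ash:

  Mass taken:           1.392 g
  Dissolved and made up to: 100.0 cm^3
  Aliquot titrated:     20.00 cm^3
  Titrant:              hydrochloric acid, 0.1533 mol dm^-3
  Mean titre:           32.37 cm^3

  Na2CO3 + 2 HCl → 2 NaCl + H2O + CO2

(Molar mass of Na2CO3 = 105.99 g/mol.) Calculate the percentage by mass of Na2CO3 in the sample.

n(HCl) per titration = 0.03237 × 0.1533 = 4.962 × 10^-3 mol
From the 1:2 ratio, n(Na2CO3) in each aliquot = 1/2 × 4.962 × 10^-3 = 2.481 × 10^-3 mol
n(Na2CO3) in the whole flask = 2.481 × 10^-3 × 100.0/20.00 = 0.01241 mol
mass of Na2CO3 = 0.01241 × 105.99 = 1.315 g
% Na2CO3 = 1.315 / 1.392 × 100 = 94.46 %

94.46 %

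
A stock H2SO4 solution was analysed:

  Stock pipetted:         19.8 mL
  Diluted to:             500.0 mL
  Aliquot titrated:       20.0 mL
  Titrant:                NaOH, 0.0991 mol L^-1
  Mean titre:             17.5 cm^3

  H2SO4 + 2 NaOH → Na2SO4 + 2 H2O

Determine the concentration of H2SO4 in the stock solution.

n(NaOH) = 0.0175 × 0.0991 = 1.73 × 10^-3 mol
From the 1:2 ratio, n(H2SO4) in the aliquot = 1/2 × 1.73 × 10^-3 = 8.67 × 10^-4 mol
[H2SO4]_dilute = 8.67 × 10^-4 / 0.0200 = 0.0434 mol/L
Dilution factor = 500.0 / 19.8 = 25.25
[H2SO4]_stock = 0.0434 × 25.25 = 1.09 mol/L

1.09 mol/L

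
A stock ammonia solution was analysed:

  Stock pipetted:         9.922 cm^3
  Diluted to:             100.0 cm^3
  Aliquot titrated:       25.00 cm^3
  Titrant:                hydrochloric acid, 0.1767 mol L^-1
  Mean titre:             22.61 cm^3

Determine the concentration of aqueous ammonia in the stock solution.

NH3 + HCl → NH4Cl
n(HCl) = 0.02261 × 0.1767 = 3.995 × 10^-3 mol
n(NH3) in the aliquot = 3.995 × 10^-3 mol (1:1 ratio)
[NH3]_dilute = 3.995 × 10^-3 / 0.02500 = 0.1598 mol/L
Dilution factor = 100.0 / 9.922 = 10.08
[NH3]_stock = 0.1598 × 10.08 = 1.611 mol/L

1.611 mol/L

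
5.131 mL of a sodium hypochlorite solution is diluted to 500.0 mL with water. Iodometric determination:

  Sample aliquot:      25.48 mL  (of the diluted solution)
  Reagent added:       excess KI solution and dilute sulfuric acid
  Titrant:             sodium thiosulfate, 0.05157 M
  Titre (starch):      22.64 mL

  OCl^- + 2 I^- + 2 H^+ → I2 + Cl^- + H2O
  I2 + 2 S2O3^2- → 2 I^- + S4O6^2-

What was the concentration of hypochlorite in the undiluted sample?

2.233 M

n(S2O3^2-) = 0.02264 × 0.05157 = 1.168 × 10^-3 mol
n(I2) = n(S2O3^2-)/2 = 5.838 × 10^-4 mol
n(OCl^-) in the aliquot = 5.838 × 10^-4 mol (1:1 ratio)
[OCl^-]_dilute = 5.838 × 10^-4 / 0.02548 = 0.02291 mol/L
[OCl^-]_original = 0.02291 × 500.0/5.131 = 2.233 mol/L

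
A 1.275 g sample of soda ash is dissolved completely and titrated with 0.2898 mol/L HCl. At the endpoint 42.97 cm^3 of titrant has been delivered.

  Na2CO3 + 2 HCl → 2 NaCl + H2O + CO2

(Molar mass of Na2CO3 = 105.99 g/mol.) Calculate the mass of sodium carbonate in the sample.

n(HCl) = 0.04297 L × 0.2898 mol/L = 0.01245 mol
From the 1:2 ratio, n(Na2CO3) = 1/2 × 0.01245 = 6.226 × 10^-3 mol
mass of Na2CO3 = 6.226 × 10^-3 × 105.99 g/mol = 0.6599 g

0.6599 g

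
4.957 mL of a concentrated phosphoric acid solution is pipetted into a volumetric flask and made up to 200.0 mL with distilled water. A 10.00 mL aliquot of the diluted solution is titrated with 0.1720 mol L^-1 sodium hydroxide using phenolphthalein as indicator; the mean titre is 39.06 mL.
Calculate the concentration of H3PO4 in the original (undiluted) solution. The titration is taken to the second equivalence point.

H3PO4 + 2 NaOH → Na2HPO4 + 2 H2O
n(NaOH) = 0.03906 × 0.1720 = 6.718 × 10^-3 mol
From the 1:2 ratio, n(H3PO4) in the aliquot = 1/2 × 6.718 × 10^-3 = 3.359 × 10^-3 mol
[H3PO4]_dilute = 3.359 × 10^-3 / 0.01000 = 0.3359 mol/L
Dilution factor = 200.0 / 4.957 = 40.35
[H3PO4]_stock = 0.3359 × 40.35 = 13.55 mol/L

13.55 mol/L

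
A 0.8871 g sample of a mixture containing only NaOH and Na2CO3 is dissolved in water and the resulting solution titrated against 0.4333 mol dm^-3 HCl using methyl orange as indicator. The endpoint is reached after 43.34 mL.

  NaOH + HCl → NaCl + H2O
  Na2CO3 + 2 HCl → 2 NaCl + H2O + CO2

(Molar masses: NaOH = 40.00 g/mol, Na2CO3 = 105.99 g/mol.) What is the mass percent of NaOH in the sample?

37.51 %

n(HCl) = 0.04334 × 0.4333 = 0.01878 mol
Let x = n(NaOH), y = n(Na2CO3).
Titrant: 1x + 2y = 0.01878;  mass: 40.00x + 105.99y = 0.8871
Solving, x = 8.319 × 10^-3 mol, y = 5.230 × 10^-3 mol
mass of NaOH = 8.319 × 10^-3 × 40.00 = 0.3328 g
% NaOH = 0.3328 / 0.8871 × 100 = 37.51 %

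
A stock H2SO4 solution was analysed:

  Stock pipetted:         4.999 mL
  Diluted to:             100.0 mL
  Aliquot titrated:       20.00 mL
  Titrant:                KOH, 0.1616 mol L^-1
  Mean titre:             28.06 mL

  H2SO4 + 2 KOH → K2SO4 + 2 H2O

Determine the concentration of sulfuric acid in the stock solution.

n(KOH) = 0.02806 × 0.1616 = 4.534 × 10^-3 mol
From the 1:2 ratio, n(H2SO4) in the aliquot = 1/2 × 4.534 × 10^-3 = 2.267 × 10^-3 mol
[H2SO4]_dilute = 2.267 × 10^-3 / 0.02000 = 0.1134 mol/L
Dilution factor = 100.0 / 4.999 = 20.00
[H2SO4]_stock = 0.1134 × 20.00 = 2.268 mol/L

2.268 mol/L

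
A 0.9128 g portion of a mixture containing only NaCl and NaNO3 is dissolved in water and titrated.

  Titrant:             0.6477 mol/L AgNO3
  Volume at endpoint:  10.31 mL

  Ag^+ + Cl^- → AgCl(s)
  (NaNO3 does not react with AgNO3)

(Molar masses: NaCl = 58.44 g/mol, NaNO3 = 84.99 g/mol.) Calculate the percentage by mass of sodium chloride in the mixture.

42.75 %

n(AgNO3) = 0.01031 × 0.6477 = 6.678 × 10^-3 mol
Let x = n(NaCl), y = n(NaNO3).
Titrant: 1x = 6.678 × 10^-3;  mass: 58.44x + 84.99y = 0.9128
Solving, x = 6.678 × 10^-3 mol, y = 6.148 × 10^-3 mol
mass of NaCl = 6.678 × 10^-3 × 58.44 = 0.3902 g
% NaCl = 0.3902 / 0.9128 × 100 = 42.75 %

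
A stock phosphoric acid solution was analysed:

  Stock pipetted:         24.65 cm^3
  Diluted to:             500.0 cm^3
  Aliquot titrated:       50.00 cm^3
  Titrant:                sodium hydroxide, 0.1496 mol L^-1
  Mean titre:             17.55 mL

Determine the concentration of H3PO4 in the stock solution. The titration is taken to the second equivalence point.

H3PO4 + 2 NaOH → Na2HPO4 + 2 H2O
n(NaOH) = 0.01755 × 0.1496 = 2.625 × 10^-3 mol
From the 1:2 ratio, n(H3PO4) in the aliquot = 1/2 × 2.625 × 10^-3 = 1.313 × 10^-3 mol
[H3PO4]_dilute = 1.313 × 10^-3 / 0.05000 = 0.02625 mol/L
Dilution factor = 500.0 / 24.65 = 20.28
[H3PO4]_stock = 0.02625 × 20.28 = 0.5326 mol/L

0.5326 mol/L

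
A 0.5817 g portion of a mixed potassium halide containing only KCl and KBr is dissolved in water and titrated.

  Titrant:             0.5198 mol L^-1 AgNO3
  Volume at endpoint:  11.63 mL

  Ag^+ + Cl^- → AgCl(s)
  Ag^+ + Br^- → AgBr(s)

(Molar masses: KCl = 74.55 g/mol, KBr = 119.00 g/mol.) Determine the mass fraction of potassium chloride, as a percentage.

39.70 %

n(AgNO3) = 0.01163 × 0.5198 = 6.045 × 10^-3 mol
Let x = n(KCl), y = n(KBr).
Titrant: 1x + 1y = 6.045 × 10^-3;  mass: 74.55x + 119.00y = 0.5817
Solving, x = 3.098 × 10^-3 mol, y = 2.948 × 10^-3 mol
mass of KCl = 3.098 × 10^-3 × 74.55 = 0.2309 g
% KCl = 0.2309 / 0.5817 × 100 = 39.70 %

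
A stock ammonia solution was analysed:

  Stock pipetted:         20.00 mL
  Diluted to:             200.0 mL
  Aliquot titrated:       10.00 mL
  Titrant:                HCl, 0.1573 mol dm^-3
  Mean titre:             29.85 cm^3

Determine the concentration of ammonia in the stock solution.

4.695 mol/L

NH3 + HCl → NH4Cl
n(HCl) = 0.02985 × 0.1573 = 4.695 × 10^-3 mol
n(NH3) in the aliquot = 4.695 × 10^-3 mol (1:1 ratio)
[NH3]_dilute = 4.695 × 10^-3 / 0.01000 = 0.4695 mol/L
Dilution factor = 200.0 / 20.00 = 10.00
[NH3]_stock = 0.4695 × 10.00 = 4.695 mol/L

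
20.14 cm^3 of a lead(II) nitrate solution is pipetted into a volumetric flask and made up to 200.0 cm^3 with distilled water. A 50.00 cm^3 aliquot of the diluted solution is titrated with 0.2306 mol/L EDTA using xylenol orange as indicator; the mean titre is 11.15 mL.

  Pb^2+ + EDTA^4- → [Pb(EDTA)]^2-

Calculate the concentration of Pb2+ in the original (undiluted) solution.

0.5107 mol/L

n(EDTA) = 0.01115 × 0.2306 = 2.571 × 10^-3 mol
n(Pb2+) in the aliquot = 2.571 × 10^-3 mol (1:1 ratio)
[Pb2+]_dilute = 2.571 × 10^-3 / 0.05000 = 0.05142 mol/L
Dilution factor = 200.0 / 20.14 = 9.930
[Pb2+]_stock = 0.05142 × 9.930 = 0.5107 mol/L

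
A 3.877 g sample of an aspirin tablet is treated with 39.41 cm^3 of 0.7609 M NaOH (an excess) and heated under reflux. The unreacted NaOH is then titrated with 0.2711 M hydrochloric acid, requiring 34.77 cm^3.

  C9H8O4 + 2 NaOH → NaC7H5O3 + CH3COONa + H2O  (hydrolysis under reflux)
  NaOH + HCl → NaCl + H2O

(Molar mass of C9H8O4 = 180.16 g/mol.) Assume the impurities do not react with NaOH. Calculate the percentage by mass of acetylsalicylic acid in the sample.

n(NaOH) added = 0.03941 × 0.7609 = 0.02999 mol
n(HCl) used in back-titration = 0.03477 × 0.2711 = 9.426 × 10^-3 mol
n(NaOH) left over = 9.426 × 10^-3 mol (1:1 ratio)
n(NaOH) consumed by analyte = 0.02999 − 9.426 × 10^-3 = 0.02056 mol
From the 1:2 ratio, n(C9H8O4) = 1/2 × 0.02056 = 0.01028 mol
mass of C9H8O4 = 0.01028 × 180.16 = 1.852 g
% C9H8O4 = 1.852 / 3.877 × 100 = 47.77 %

47.77 %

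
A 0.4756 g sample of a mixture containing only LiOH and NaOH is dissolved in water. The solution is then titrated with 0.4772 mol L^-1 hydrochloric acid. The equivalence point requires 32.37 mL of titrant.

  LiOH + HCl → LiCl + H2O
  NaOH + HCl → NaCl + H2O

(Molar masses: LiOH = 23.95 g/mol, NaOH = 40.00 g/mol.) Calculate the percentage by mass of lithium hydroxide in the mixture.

44.64 %

n(HCl) = 0.03237 × 0.4772 = 0.01545 mol
Let x = n(LiOH), y = n(NaOH).
Titrant: 1x + 1y = 0.01545;  mass: 23.95x + 40.00y = 0.4756
Solving, x = 8.865 × 10^-3 mol, y = 6.582 × 10^-3 mol
mass of LiOH = 8.865 × 10^-3 × 23.95 = 0.2123 g
% LiOH = 0.2123 / 0.4756 × 100 = 44.64 %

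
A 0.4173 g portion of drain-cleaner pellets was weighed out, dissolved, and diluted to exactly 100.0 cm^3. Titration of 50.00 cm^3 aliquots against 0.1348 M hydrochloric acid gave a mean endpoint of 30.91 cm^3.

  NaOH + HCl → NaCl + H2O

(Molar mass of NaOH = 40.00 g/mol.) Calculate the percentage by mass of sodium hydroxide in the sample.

n(HCl) per titration = 0.03091 × 0.1348 = 4.167 × 10^-3 mol
n(NaOH) in each aliquot = 4.167 × 10^-3 mol (1:1 ratio)
n(NaOH) in the whole flask = 4.167 × 10^-3 × 100.0/50.00 = 8.333 × 10^-3 mol
mass of NaOH = 8.333 × 10^-3 × 40.00 = 0.3333 g
% NaOH = 0.3333 / 0.4173 × 100 = 79.88 %

79.88 %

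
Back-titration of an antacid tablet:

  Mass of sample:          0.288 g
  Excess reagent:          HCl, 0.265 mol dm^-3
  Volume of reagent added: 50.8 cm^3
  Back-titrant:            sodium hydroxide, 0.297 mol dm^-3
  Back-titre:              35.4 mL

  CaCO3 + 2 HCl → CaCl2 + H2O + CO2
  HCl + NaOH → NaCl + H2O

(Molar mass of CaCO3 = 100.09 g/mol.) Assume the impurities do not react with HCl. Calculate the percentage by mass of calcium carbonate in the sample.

n(HCl) added = 0.0508 × 0.265 = 0.0135 mol
n(NaOH) used in back-titration = 0.0354 × 0.297 = 0.0105 mol
n(HCl) left over = 0.0105 mol (1:1 ratio)
n(HCl) consumed by analyte = 0.0135 − 0.0105 = 2.95 × 10^-3 mol
From the 1:2 ratio, n(CaCO3) = 1/2 × 2.95 × 10^-3 = 1.47 × 10^-3 mol
mass of CaCO3 = 1.47 × 10^-3 × 100.09 = 0.148 g
% CaCO3 = 0.148 / 0.288 × 100 = 51.2 %

51.2 %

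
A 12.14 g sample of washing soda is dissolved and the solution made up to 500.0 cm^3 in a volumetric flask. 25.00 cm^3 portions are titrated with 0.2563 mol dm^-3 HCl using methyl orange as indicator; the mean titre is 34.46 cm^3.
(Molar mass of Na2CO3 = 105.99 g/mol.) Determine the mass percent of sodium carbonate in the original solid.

77.11 %

Na2CO3 + 2 HCl → 2 NaCl + H2O + CO2
n(HCl) per titration = 0.03446 × 0.2563 = 8.832 × 10^-3 mol
From the 1:2 ratio, n(Na2CO3) in each aliquot = 1/2 × 8.832 × 10^-3 = 4.416 × 10^-3 mol
n(Na2CO3) in the whole flask = 4.416 × 10^-3 × 500.0/25.00 = 0.08832 mol
mass of Na2CO3 = 0.08832 × 105.99 = 9.361 g
% Na2CO3 = 9.361 / 12.14 × 100 = 77.11 %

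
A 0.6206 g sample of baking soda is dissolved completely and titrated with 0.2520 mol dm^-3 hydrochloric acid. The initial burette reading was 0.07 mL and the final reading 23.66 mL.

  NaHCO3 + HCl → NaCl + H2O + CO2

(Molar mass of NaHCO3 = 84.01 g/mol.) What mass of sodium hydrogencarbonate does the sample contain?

n(HCl) = 0.02359 L × 0.2520 mol/L = 5.945 × 10^-3 mol
n(NaHCO3) = 5.945 × 10^-3 mol (1:1 ratio)
mass of NaHCO3 = 5.945 × 10^-3 × 84.01 g/mol = 0.4994 g

0.4994 g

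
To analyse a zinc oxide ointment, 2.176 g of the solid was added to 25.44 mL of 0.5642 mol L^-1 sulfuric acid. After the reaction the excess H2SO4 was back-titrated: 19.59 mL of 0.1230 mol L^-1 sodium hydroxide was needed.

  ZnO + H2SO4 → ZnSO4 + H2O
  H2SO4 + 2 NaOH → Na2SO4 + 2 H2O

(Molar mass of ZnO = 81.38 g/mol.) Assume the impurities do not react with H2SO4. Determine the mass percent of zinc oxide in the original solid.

49.17 %

n(H2SO4) added = 0.02544 × 0.5642 = 0.01435 mol
n(NaOH) used in back-titration = 0.01959 × 0.1230 = 2.410 × 10^-3 mol
From the 1:2 ratio, n(H2SO4) left over = 1/2 × 2.410 × 10^-3 = 1.205 × 10^-3 mol
n(H2SO4) consumed by analyte = 0.01435 − 1.205 × 10^-3 = 0.01315 mol
n(ZnO) = 0.01315 mol (1:1 ratio)
mass of ZnO = 0.01315 × 81.38 = 1.070 g
% ZnO = 1.070 / 2.176 × 100 = 49.17 %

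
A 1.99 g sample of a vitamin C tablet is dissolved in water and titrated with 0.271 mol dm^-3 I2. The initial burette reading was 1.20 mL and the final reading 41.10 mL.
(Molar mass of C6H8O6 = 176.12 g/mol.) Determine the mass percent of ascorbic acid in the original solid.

95.7 %

C6H8O6 + I2 → C6H6O6 + 2 HI
n(I2) = 0.0399 L × 0.271 mol/L = 0.0108 mol
n(C6H8O6) = 0.0108 mol (1:1 ratio)
mass of C6H8O6 = 0.0108 × 176.12 g/mol = 1.90 g
% C6H8O6 = 1.90 / 1.99 × 100 = 95.7 %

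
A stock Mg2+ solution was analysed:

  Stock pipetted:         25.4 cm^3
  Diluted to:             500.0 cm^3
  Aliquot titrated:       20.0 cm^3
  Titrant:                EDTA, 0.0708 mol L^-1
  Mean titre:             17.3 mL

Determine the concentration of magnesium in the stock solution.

Mg^2+ + EDTA^4- → [Mg(EDTA)]^2-
n(EDTA) = 0.0173 × 0.0708 = 1.22 × 10^-3 mol
n(Mg2+) in the aliquot = 1.22 × 10^-3 mol (1:1 ratio)
[Mg2+]_dilute = 1.22 × 10^-3 / 0.0200 = 0.0612 mol/L
Dilution factor = 500.0 / 25.4 = 19.69
[Mg2+]_stock = 0.0612 × 19.69 = 1.21 mol/L

1.21 mol/L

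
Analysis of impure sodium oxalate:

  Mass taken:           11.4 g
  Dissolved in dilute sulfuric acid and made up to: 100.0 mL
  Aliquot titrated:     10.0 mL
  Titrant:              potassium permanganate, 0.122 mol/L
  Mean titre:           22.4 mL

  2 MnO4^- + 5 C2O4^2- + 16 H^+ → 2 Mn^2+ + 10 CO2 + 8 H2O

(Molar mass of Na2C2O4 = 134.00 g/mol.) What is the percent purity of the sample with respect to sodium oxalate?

n(KMnO4) per titration = 0.0224 × 0.122 = 2.73 × 10^-3 mol
From the 5:2 ratio, n(Na2C2O4) in each aliquot = 5/2 × 2.73 × 10^-3 = 6.83 × 10^-3 mol
n(Na2C2O4) in the whole flask = 6.83 × 10^-3 × 100.0/10.0 = 0.0683 mol
mass of Na2C2O4 = 0.0683 × 134.00 = 9.15 g
% Na2C2O4 = 9.15 / 11.4 × 100 = 80.3 %

80.3 %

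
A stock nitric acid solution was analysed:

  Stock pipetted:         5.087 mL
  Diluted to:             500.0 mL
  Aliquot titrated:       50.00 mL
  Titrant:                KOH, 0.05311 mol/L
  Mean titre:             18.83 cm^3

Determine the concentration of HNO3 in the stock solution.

1.966 mol/L

HNO3 + KOH → KNO3 + H2O
n(KOH) = 0.01883 × 0.05311 = 1.000 × 10^-3 mol
n(HNO3) in the aliquot = 1.000 × 10^-3 mol (1:1 ratio)
[HNO3]_dilute = 1.000 × 10^-3 / 0.05000 = 0.02000 mol/L
Dilution factor = 500.0 / 5.087 = 98.29
[HNO3]_stock = 0.02000 × 98.29 = 1.966 mol/L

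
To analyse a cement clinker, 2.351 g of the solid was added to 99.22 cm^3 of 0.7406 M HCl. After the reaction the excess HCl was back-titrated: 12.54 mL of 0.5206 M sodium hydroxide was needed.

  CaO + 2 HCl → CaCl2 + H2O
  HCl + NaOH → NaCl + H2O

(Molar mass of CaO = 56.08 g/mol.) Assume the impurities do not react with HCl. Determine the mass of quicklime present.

1.877 g

n(HCl) added = 0.09922 × 0.7406 = 0.07348 mol
n(NaOH) used in back-titration = 0.01254 × 0.5206 = 6.528 × 10^-3 mol
n(HCl) left over = 6.528 × 10^-3 mol (1:1 ratio)
n(HCl) consumed by analyte = 0.07348 − 6.528 × 10^-3 = 0.06695 mol
From the 1:2 ratio, n(CaO) = 1/2 × 0.06695 = 0.03348 mol
mass of CaO = 0.03348 × 56.08 = 1.877 g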